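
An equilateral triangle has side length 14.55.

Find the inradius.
For an equilateral triangle, r = s/(2√3) where s is the side.
r = 14.55/(2√3) = 14.55/3.464102 = 4.2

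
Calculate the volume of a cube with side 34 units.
Volume = s³
Volume = 34³
Volume = 39304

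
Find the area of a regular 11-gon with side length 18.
For a regular 11-gon with side length s = 18:
Apothem a = s / (2*tan(pi/11)) = 18 / (2*tan(pi/11)) ≈ 30.6512
Perimeter P = 11 * 18 = 198
Area = (1/2) * P * a = (1/2) * 198 * 30.6512 = 3034.47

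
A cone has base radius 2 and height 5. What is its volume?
Volume = (1/3) * pi * r² * h
Volume = (1/3) * pi * 2² * 5
Volume = (1/3) * pi * 4 * 5
Volume = (1/3) * pi * 20
Volume = 20.94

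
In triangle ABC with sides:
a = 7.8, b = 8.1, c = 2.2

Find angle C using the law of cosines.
cos(C) = (a² + b² - c²)/(2ab)
cos(C) = (7.8² + 8.1² - 2.2²)/(2·7.8·8.1) = 121.61/126.36 = 0.962409
C = arccos(0.962409) = 15.76°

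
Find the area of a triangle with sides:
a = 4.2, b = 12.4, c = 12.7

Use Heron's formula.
s = (a+b+c)/2 = (4.2+12.4+12.7)/2 = 14.65
A = √(s(s-a)(s-b)(s-c)) = √(14.65·10.45·2.25·1.95)
A = √671.693 = 25.92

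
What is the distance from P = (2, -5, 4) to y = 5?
d = |0(2) + 1(-5) + 0(4) - (5)| / √(0² + 1² + 0²) = 10/√1 = 10.0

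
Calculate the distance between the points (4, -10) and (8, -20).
Using the distance formula: d = sqrt((x₂-x₁)² + (y₂-y₁)²)
dx = 8 - 4 = 4
dy = (-20) - (-10) = -10
d = sqrt(4² + (-10)²) = sqrt(16 + 100) = sqrt(116) = 10.77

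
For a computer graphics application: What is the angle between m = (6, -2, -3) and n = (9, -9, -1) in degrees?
m·n = 75, |m|² = 49, |n|² = 163
cos θ = 75/√7987 ≈ 0.8392
θ ≈ 32.94°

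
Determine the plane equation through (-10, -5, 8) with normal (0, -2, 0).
d = n·P = (0)(-10) + (-2)(-5) + (0)(8) = 10
Plane: -2y = 10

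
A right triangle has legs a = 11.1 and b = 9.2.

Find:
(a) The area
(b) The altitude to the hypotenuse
(a) Area = ½ab = ½·11.1·9.2 = 51.06
(b) Hypotenuse c = √(11.1² + 9.2²) = √207.85 = 14.417
    Area = ½·c·h_c  →  h_c = 2·Area/c = 2·51.06/14.417 = 7.083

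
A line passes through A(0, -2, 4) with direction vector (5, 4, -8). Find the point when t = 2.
P(2) = (0 + 5(2), -2 + 4(2), 4 + (-8)(2)) = (10, 6, -12)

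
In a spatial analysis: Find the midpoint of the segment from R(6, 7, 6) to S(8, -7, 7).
Midpoint = ((6+8)/2, (7-7)/2, (6+7)/2) = (7, 0, 6.5)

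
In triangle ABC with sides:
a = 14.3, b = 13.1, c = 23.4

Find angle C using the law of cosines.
cos(C) = (a² + b² - c²)/(2ab)
cos(C) = (14.3² + 13.1² - 23.4²)/(2·14.3·13.1) = -171.46/374.66 = -0.457642
C = arccos(-0.457642) = 117.2°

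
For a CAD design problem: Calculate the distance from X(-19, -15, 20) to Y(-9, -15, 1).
d = √[(10)² + (0)² + (-19)²] = √461 = 21.47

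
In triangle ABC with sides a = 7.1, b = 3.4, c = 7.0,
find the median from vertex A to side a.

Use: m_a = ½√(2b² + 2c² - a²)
m_a = ½√(2·3.4² + 2·7.0² - 7.1²)
m_a = ½√(23.12 + 98 - 50.41) = ½√70.71 = 4.204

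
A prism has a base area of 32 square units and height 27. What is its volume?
Volume = base area * height
Volume = 32 * 27
Volume = 864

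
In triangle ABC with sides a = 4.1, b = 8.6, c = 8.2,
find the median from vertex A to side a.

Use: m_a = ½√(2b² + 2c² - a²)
m_a = ½√(2·8.6² + 2·8.2² - 4.1²)
m_a = ½√(147.92 + 134.48 - 16.81) = ½√265.59 = 8.148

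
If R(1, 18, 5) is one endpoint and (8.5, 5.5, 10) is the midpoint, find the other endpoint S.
S = (2×8.5 - 1, 2×5.5 - 18, 2×10 - 5) = (16, -7, 15)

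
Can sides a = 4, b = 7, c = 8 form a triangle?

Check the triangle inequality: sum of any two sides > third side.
Yes, triangle inequality satisfied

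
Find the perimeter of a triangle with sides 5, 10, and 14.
Perimeter = sum of all sides
Perimeter = 5 + 10 + 14
Perimeter = 29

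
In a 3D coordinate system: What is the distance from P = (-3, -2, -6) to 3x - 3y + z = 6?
d = |3(-3) + (-3)(-2) + 1(-6) - (6)| / √(3² + (-3)² + 1²) = 15/√19 = 3.441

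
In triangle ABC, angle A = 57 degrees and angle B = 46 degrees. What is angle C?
Sum of angles in a triangle = 180 degrees
Third angle = 180 - 57 - 46
Third angle = 77 degrees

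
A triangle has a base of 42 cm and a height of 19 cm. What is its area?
Area = (1/2) * base * height
Area = (1/2) * 42 * 19
Area = 399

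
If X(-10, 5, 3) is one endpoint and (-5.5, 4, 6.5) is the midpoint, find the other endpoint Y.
Y = (2×(-5.5) - (-10), 2×4 - 5, 2×6.5 - 3) = (-1, 3, 10)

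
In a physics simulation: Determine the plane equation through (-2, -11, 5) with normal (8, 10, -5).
d = n·P = (8)(-2) + (10)(-11) + (-5)(5) = -151
Plane: 8x + 10y - 5z = -151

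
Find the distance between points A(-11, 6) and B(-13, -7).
Using the distance formula: d = sqrt((x₂-x₁)² + (y₂-y₁)²)
dx = (-13) - (-11) = -2
dy = (-7) - 6 = -13
d = sqrt((-2)² + (-13)²) = sqrt(4 + 169) = sqrt(173) = 13.15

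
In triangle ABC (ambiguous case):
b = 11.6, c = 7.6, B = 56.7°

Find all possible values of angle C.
sin(C)/c = sin(B)/b  →  sin(C) = c·sin(B)/b = 7.6·sin(56.7°)/11.6 = 0.547598
C₁ = arcsin(0.547598) = 33.2°,  C₂ = 180° - C₁ = 146.8°
Check C₂: A = 180° - 56.7° - 146.8° = -23.5° ≤ 0, rejected
C = 33.2° (one solution)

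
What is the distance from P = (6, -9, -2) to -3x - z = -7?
d = |(-3)(6) + 0(-9) + (-1)(-2) - (-7)| / √((-3)² + 0² + (-1)²) = 9/√10 = 2.846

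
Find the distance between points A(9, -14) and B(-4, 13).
Using the distance formula: d = sqrt((x₂-x₁)² + (y₂-y₁)²)
dx = (-4) - 9 = -13
dy = 13 - (-14) = 27
d = sqrt((-13)² + 27²) = sqrt(169 + 729) = sqrt(898) = 29.97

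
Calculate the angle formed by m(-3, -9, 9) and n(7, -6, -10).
m·n = -57, |m|² = 171, |n|² = 185
cos θ = -57/√31635 ≈ -0.3205
θ ≈ 108.7°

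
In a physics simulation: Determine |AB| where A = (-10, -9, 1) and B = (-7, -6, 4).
d = √[(3)² + (3)² + (3)²] = √27 = 5.196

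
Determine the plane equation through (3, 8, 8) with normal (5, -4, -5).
d = n·P = (5)(3) + (-4)(8) + (-5)(8) = -57
Plane: 5x - 4y - 5z = -57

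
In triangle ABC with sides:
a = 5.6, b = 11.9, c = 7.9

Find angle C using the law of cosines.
cos(C) = (a² + b² - c²)/(2ab)
cos(C) = (5.6² + 11.9² - 7.9²)/(2·5.6·11.9) = 110.56/133.28 = 0.829532
C = arccos(0.829532) = 33.95°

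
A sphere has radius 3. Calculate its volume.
Volume = (4/3) * pi * r³
Volume = (4/3) * pi * 3³
Volume = (4/3) * pi * 27
Volume = 113.10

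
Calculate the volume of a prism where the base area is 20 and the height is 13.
Volume = base area * height
Volume = 20 * 13
Volume = 260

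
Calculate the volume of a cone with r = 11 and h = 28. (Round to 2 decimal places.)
Volume = (1/3) * pi * r² * h
Volume = (1/3) * pi * 11² * 28
Volume = (1/3) * pi * 121 * 28
Volume = (1/3) * pi * 3388
Volume = 3547.91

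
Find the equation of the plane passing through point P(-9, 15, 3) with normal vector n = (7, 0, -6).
d = n·P = (7)(-9) + (0)(15) + (-6)(3) = -81
Plane: 7x - 6z = -81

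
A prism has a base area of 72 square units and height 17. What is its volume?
Volume = base area * height
Volume = 72 * 17
Volume = 1224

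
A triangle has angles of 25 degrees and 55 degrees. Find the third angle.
Sum of angles in a triangle = 180 degrees
Third angle = 180 - 25 - 55
Third angle = 100 degrees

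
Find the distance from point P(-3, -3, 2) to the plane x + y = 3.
d = |1(-3) + 1(-3) + 0(2) - (3)| / √(1² + 1² + 0²) = 9/√2 = 6.364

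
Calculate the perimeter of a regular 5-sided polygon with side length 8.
Perimeter = number of sides * side length
Perimeter = 5 * 8
Perimeter = 40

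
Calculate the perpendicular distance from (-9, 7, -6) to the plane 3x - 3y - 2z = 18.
d = |3(-9) + (-3)(7) + (-2)(-6) - (18)| / √(3² + (-3)² + (-2)²) = 54/√22 = 11.51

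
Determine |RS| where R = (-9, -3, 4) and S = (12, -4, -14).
d = √[(21)² + (-1)² + (-18)²] = √766 = 27.68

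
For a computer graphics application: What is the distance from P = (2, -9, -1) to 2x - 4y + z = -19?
d = |2(2) + (-4)(-9) + 1(-1) - (-19)| / √(2² + (-4)² + 1²) = 58/√21 = 12.66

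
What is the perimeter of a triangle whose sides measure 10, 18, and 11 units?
Perimeter = sum of all sides
Perimeter = 10 + 18 + 11
Perimeter = 39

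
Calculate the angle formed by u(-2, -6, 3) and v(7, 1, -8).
u·v = -44, |u|² = 49, |v|² = 114
cos θ = -44/√5586 ≈ -0.5887
θ ≈ 126.1°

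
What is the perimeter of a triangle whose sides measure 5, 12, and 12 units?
Perimeter = sum of all sides
Perimeter = 5 + 12 + 12
Perimeter = 29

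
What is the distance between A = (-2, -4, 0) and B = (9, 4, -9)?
d = √[(11)² + (8)² + (-9)²] = √266 = 16.31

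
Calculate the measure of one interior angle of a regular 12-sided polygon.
Interior angle of a regular n-gon = (n-2)*180/n
Interior angle = (12-2)*180/12
Interior angle = 10*180/12
Interior angle = 1800/12
Interior angle = 150 degrees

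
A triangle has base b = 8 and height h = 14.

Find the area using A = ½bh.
A = ½·8·14 = 56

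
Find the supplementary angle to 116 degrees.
Supplementary angles sum to 180 degrees.
Other angle = 180 - 116
Other angle = 64 degrees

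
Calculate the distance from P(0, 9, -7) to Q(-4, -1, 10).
d = √[(-4)² + (-10)² + (17)²] = √405 = 20.12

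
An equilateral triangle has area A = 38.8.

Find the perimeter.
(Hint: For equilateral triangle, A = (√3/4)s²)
A = (√3/4)s²  →  s² = 4A/√3 = 4·38.8/√3 = 89.6048
s = 9.46598
Perimeter = 3s = 28.4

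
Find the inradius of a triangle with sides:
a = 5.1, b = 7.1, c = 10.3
s = (a+b+c)/2 = (5.1+7.1+10.3)/2 = 11.25
Area = √(s(s-a)(s-b)(s-c)) = √(11.25·6.15·4.15·0.95) = 16.5158
r = Area/s = 16.5158/11.25 = 1.468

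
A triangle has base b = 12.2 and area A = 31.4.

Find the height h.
A = ½bh  →  h = 2A/b
h = 2·31.4/12.2 = 5.148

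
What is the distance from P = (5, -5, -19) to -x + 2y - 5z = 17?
d = |(-1)(5) + 2(-5) + (-5)(-19) - (17)| / √((-1)² + 2² + (-5)²) = 63/√30 = 11.5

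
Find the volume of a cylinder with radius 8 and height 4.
Volume = pi * r² * h
Volume = pi * 8² * 4
Volume = pi * 64 * 4
Volume = pi * 256
Volume = 804.25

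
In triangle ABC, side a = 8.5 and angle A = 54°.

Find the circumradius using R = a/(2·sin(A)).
R = a/(2·sin(A)) = 8.5/(2·sin(54°))
R = 8.5/(2·0.809017) = 8.5/1.618034 = 5.253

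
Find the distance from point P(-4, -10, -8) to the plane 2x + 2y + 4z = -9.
d = |2(-4) + 2(-10) + 4(-8) - (-9)| / √(2² + 2² + 4²) = 51/√24 = 10.41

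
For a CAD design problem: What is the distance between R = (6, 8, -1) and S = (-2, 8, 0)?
d = √[(-8)² + (0)² + (1)²] = √65 = 8.062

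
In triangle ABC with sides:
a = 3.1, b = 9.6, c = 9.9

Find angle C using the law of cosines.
cos(C) = (a² + b² - c²)/(2ab)
cos(C) = (3.1² + 9.6² - 9.9²)/(2·3.1·9.6) = 3.76/59.52 = 0.063172
C = arccos(0.063172) = 86.38°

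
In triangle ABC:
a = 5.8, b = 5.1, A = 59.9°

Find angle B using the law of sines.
sin(B)/b = sin(A)/a
sin(B) = b·sin(A)/a = 5.1·sin(59.9°)/5.8 = 0.760737
B = arcsin(0.760737) = 49.53°  (b ≤ a, so B ≤ A and the acute solution is unique)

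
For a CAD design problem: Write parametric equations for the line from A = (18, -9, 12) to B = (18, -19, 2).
Direction vector d = B - A = (0, -10, -10)
x = 18, y = -9 - 10t, z = 12 - 10t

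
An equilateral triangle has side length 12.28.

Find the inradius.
For an equilateral triangle, r = s/(2√3) where s is the side.
r = 12.28/(2√3) = 12.28/3.464102 = 3.545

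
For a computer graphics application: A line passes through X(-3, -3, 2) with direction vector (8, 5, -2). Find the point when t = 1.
P(1) = (-3 + 8(1), -3 + 5(1), 2 + (-2)(1)) = (5, 2, 0)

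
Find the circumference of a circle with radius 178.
Circumference = 2 * pi * r
Circumference = 2 * pi * 178
Circumference = 1118.41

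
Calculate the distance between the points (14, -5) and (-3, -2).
Using the distance formula: d = sqrt((x₂-x₁)² + (y₂-y₁)²)
dx = (-3) - 14 = -17
dy = (-2) - (-5) = 3
d = sqrt((-17)² + 3²) = sqrt(289 + 9) = sqrt(298) = 17.26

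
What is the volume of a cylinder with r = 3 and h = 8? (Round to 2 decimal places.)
Volume = pi * r² * h
Volume = pi * 3² * 8
Volume = pi * 9 * 8
Volume = pi * 72
Volume = 226.19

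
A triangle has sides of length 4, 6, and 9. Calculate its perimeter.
Perimeter = sum of all sides
Perimeter = 4 + 6 + 9
Perimeter = 19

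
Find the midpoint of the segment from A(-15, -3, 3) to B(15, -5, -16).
Midpoint = ((-15+15)/2, (-3-5)/2, (3-16)/2) = (0, -4, -6.5)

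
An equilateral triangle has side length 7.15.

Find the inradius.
For an equilateral triangle, r = s/(2√3) where s is the side.
r = 7.15/(2√3) = 7.15/3.464102 = 2.064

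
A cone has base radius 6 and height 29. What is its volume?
Volume = (1/3) * pi * r² * h
Volume = (1/3) * pi * 6² * 29
Volume = (1/3) * pi * 36 * 29
Volume = (1/3) * pi * 1044
Volume = 1093.27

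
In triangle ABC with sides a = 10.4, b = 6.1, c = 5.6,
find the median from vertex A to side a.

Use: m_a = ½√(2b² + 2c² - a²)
m_a = ½√(2·6.1² + 2·5.6² - 10.4²)
m_a = ½√(74.42 + 62.72 - 108.16) = ½√28.98 = 2.692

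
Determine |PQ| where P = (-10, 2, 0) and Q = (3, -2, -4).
d = √[(13)² + (-4)² + (-4)²] = √201 = 14.18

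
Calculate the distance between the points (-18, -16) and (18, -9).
Using the distance formula: d = sqrt((x₂-x₁)² + (y₂-y₁)²)
dx = 18 - (-18) = 36
dy = (-9) - (-16) = 7
d = sqrt(36² + 7²) = sqrt(1296 + 49) = sqrt(1345) = 36.67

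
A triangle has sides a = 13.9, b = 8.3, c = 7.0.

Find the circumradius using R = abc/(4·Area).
s = (a+b+c)/2 = 14.6
Area = √(s(s-a)(s-b)(s-c)) = √(14.6·0.7·6.3·7.6) = 22.1209
R = abc/(4·Area) = (13.9·8.3·7.0)/(4·22.1209) = 807.59/88.4836 = 9.127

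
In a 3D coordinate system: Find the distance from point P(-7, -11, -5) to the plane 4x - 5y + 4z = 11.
d = |4(-7) + (-5)(-11) + 4(-5) - (11)| / √(4² + (-5)² + 4²) = 4/√57 = 0.5298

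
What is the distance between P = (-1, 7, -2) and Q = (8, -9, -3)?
d = √[(9)² + (-16)² + (-1)²] = √338 = 18.38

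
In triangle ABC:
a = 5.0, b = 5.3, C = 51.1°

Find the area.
Using A = ½ab·sin(C):
A = ½·5.0·5.3·sin(51.1°) = ½·26.5·0.778243 = 10.31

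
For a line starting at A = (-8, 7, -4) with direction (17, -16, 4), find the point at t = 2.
P(2) = (-8 + 17(2), 7 + (-16)(2), -4 + 4(2)) = (26, -25, 4)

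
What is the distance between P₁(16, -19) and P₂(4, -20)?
Using the distance formula: d = sqrt((x₂-x₁)² + (y₂-y₁)²)
dx = 4 - 16 = -12
dy = (-20) - (-19) = -1
d = sqrt((-12)² + (-1)²) = sqrt(144 + 1) = sqrt(145) = 12.04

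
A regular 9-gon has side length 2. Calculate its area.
For a regular 9-gon with side length s = 2:
Apothem a = s / (2*tan(pi/9)) = 2 / (2*tan(pi/9)) ≈ 2.7475
Perimeter P = 9 * 2 = 18
Area = (1/2) * P * a = (1/2) * 18 * 2.7475 = 24.73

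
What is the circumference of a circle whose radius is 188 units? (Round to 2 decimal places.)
Circumference = 2 * pi * r
Circumference = 2 * pi * 188
Circumference = 1181.24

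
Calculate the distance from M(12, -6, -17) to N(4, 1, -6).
d = √[(-8)² + (7)² + (11)²] = √234 = 15.3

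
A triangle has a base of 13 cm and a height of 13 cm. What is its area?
Area = (1/2) * base * height
Area = (1/2) * 13 * 13
Area = 84.50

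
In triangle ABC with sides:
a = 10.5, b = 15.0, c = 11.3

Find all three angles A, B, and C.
By the law of cosines:
cos(A) = (b² + c² - a²)/(2bc) = 0.715162  →  A = 44.34°
cos(B) = (a² + c² - b²)/(2ac) = 0.054530  →  B = 86.87°
cos(C) = (a² + b² - c²)/(2ab) = 0.658921  →  C = 48.78°
Check: A + B + C = 180.0° ✓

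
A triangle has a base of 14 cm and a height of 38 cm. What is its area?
Area = (1/2) * base * height
Area = (1/2) * 14 * 38
Area = 266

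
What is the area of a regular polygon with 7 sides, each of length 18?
For a regular 7-gon with side length s = 18:
Apothem a = s / (2*tan(pi/7)) = 18 / (2*tan(pi/7)) ≈ 18.6887
Perimeter P = 7 * 18 = 126
Area = (1/2) * P * a = (1/2) * 126 * 18.6887 = 1177.39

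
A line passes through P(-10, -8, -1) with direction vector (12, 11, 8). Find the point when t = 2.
P(2) = (-10 + 12(2), -8 + 11(2), -1 + 8(2)) = (14, 14, 15)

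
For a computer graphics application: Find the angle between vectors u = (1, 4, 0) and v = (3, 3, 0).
u·v = 15, |u|² = 17, |v|² = 18
cos θ = 15/√306 ≈ 0.8575
θ ≈ 30.96°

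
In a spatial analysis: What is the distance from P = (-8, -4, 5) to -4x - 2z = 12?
d = |(-4)(-8) + 0(-4) + (-2)(5) - (12)| / √((-4)² + 0² + (-2)²) = 10/√20 = 2.236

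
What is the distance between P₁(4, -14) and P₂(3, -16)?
Using the distance formula: d = sqrt((x₂-x₁)² + (y₂-y₁)²)
dx = 3 - 4 = -1
dy = (-16) - (-14) = -2
d = sqrt((-1)² + (-2)²) = sqrt(1 + 4) = sqrt(5) = 2.24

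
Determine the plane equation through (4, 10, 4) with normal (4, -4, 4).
d = n·P = (4)(4) + (-4)(10) + (4)(4) = -8
Plane: 4x - 4y + 4z = -8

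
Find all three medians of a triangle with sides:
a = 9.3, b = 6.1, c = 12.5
Using m_x = ½√(2y² + 2z² - x²):
m_a = ½√(2·6.1² + 2·12.5² - 9.3²) = ½√300.43 = 8.666
m_b = ½√(2·9.3² + 2·12.5² - 6.1²) = ½√448.27 = 10.59
m_c = ½√(2·9.3² + 2·6.1² - 12.5²) = ½√91.15 = 4.774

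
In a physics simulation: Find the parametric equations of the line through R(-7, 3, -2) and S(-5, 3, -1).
Direction vector d = S - R = (2, 0, 1)
x = -7 + 2t, y = 3, z = -2 + t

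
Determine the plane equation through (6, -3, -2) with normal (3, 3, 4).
d = n·P = (3)(6) + (3)(-3) + (4)(-2) = 1
Plane: 3x + 3y + 4z = 1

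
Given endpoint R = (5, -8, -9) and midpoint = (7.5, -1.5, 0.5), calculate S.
S = (2×7.5 - 5, 2×(-1.5) - (-8), 2×0.5 - (-9)) = (10, 5, 10)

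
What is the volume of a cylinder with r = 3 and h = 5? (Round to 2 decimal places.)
Volume = pi * r² * h
Volume = pi * 3² * 5
Volume = pi * 9 * 5
Volume = pi * 45
Volume = 141.37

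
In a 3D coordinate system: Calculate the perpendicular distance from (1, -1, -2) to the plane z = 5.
d = |0(1) + 0(-1) + 1(-2) - (5)| / √(0² + 0² + 1²) = 7/√1 = 7.0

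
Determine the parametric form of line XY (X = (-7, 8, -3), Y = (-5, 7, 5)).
Direction vector d = Y - X = (2, -1, 8)
x = -7 + 2t, y = 8 - t, z = -3 + 8t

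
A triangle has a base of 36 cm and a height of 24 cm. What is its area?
Area = (1/2) * base * height
Area = (1/2) * 36 * 24
Area = 432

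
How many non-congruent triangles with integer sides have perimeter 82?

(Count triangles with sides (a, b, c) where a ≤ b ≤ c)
With a ≤ b ≤ c and a + b + c = 82, the triangle inequality a + b > c gives c < 82/2, so c ≤ 40.
Iterate a from 1 to ⌊p/3⌋ = 27; for each a, b ranges from a to ⌊(p−a)/2⌋ with c = p − a − b, keeping only c ≥ b.
Triples: (2, 40, 40), (3, 39, 40), (4, 38, 40), …
Count = 140 triangles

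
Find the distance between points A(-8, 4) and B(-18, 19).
Using the distance formula: d = sqrt((x₂-x₁)² + (y₂-y₁)²)
dx = (-18) - (-8) = -10
dy = 19 - 4 = 15
d = sqrt((-10)² + 15²) = sqrt(100 + 225) = sqrt(325) = 18.03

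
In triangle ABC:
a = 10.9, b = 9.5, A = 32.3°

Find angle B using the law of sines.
sin(B)/b = sin(A)/a
sin(B) = b·sin(A)/a = 9.5·sin(32.3°)/10.9 = 0.465720
B = arcsin(0.465720) = 27.76°  (b ≤ a, so B ≤ A and the acute solution is unique)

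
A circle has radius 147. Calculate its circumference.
Circumference = 2 * pi * r
Circumference = 2 * pi * 147
Circumference = 923.63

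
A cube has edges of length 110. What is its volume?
Volume = s³
Volume = 110³
Volume = 1331000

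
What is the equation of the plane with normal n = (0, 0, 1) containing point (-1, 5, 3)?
d = n·P = (0)(-1) + (0)(5) + (1)(3) = 3
Plane: z = 3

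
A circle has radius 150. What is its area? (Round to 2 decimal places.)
Area = pi * r²
Area = pi * 150²
Area = pi * 22500
Area = 70685.83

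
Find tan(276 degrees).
tan(276 degrees) = -9.5144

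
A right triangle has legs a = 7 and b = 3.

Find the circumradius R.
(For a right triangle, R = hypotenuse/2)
Hypotenuse c = √(7² + 3²) = √58 = 7.61577
R = c/2 = 3.808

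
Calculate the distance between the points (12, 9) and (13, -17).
Using the distance formula: d = sqrt((x₂-x₁)² + (y₂-y₁)²)
dx = 13 - 12 = 1
dy = (-17) - 9 = -26
d = sqrt(1² + (-26)²) = sqrt(1 + 676) = sqrt(677) = 26.02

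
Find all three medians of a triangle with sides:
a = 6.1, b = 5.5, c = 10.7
Using m_x = ½√(2y² + 2z² - x²):
m_a = ½√(2·5.5² + 2·10.7² - 6.1²) = ½√252.27 = 7.942
m_b = ½√(2·6.1² + 2·10.7² - 5.5²) = ½√273.15 = 8.264
m_c = ½√(2·6.1² + 2·5.5² - 10.7²) = ½√20.43 = 2.26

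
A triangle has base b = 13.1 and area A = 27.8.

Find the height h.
A = ½bh  →  h = 2A/b
h = 2·27.8/13.1 = 4.244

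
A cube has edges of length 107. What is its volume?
Volume = s³
Volume = 107³
Volume = 1225043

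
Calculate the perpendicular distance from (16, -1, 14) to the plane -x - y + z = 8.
d = |(-1)(16) + (-1)(-1) + 1(14) - (8)| / √((-1)² + (-1)² + 1²) = 9/√3 = 5.196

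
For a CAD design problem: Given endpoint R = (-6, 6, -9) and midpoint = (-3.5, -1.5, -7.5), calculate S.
S = (2×(-3.5) - (-6), 2×(-1.5) - 6, 2×(-7.5) - (-9)) = (-1, -9, -6)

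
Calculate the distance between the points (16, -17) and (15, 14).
Using the distance formula: d = sqrt((x₂-x₁)² + (y₂-y₁)²)
dx = 15 - 16 = -1
dy = 14 - (-17) = 31
d = sqrt((-1)² + 31²) = sqrt(1 + 961) = sqrt(962) = 31.02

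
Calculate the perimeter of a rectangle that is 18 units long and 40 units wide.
Perimeter = 2 * (length + width)
Perimeter = 2 * (18 + 40)
Perimeter = 2 * 58
Perimeter = 116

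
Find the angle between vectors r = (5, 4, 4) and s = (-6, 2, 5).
r·s = -2, |r|² = 57, |s|² = 65
cos θ = -2/√3705 ≈ -0.03286
θ ≈ 91.88°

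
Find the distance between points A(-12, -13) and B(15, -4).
Using the distance formula: d = sqrt((x₂-x₁)² + (y₂-y₁)²)
dx = 15 - (-12) = 27
dy = (-4) - (-13) = 9
d = sqrt(27² + 9²) = sqrt(729 + 81) = sqrt(810) = 28.46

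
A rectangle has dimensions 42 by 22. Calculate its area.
Area = length * width
Area = 42 * 22
Area = 924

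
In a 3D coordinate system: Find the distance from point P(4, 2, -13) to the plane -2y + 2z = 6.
d = |0(4) + (-2)(2) + 2(-13) - (6)| / √(0² + (-2)² + 2²) = 36/√8 = 12.73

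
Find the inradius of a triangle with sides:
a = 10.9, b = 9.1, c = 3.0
s = (a+b+c)/2 = (10.9+9.1+3.0)/2 = 11.5
Area = √(s(s-a)(s-b)(s-c)) = √(11.5·0.6·2.4·8.5) = 11.8642
r = Area/s = 11.8642/11.5 = 1.032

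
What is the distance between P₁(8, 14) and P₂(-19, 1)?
Using the distance formula: d = sqrt((x₂-x₁)² + (y₂-y₁)²)
dx = (-19) - 8 = -27
dy = 1 - 14 = -13
d = sqrt((-27)² + (-13)²) = sqrt(729 + 169) = sqrt(898) = 29.97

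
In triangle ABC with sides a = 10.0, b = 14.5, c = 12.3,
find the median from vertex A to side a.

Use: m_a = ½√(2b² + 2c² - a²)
m_a = ½√(2·14.5² + 2·12.3² - 10.0²)
m_a = ½√(420.5 + 302.58 - 100) = ½√623.08 = 12.48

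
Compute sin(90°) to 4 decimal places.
sin(90 degrees) = 1
Decimal approximation: 1.0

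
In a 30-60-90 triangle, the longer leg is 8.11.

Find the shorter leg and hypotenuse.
In a 30-60-90 triangle, sides are in ratio 1 : √3 : 2.
Long leg = short leg·√3  →  short leg = 8.11/√3 = 4.682
Hypotenuse = 2·(short leg) = 2·8.11/√3 = 9.365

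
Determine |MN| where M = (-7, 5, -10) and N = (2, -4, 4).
d = √[(9)² + (-9)² + (14)²] = √358 = 18.92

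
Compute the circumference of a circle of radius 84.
Circumference = 2 * pi * r
Circumference = 2 * pi * 84
Circumference = 527.79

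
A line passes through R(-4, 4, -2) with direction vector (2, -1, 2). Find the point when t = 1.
P(1) = (-4 + 2(1), 4 + (-1)(1), -2 + 2(1)) = (-2, 3, 0)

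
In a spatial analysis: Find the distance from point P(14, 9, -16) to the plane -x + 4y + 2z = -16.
d = |(-1)(14) + 4(9) + 2(-16) - (-16)| / √((-1)² + 4² + 2²) = 6/√21 = 1.309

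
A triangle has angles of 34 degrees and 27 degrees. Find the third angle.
Sum of angles in a triangle = 180 degrees
Third angle = 180 - 34 - 27
Third angle = 119 degrees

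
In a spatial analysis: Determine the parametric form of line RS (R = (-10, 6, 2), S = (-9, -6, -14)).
Direction vector d = S - R = (1, -12, -16)
x = -10 + t, y = 6 - 12t, z = 2 - 16t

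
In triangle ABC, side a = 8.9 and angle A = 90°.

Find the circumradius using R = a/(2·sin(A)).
R = a/(2·sin(A)) = 8.9/(2·sin(90°))
R = 8.9/(2·1.000000) = 8.9/2.000000 = 4.45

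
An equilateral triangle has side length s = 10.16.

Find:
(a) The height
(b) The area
(a) Height h = s·√3/2 = 10.16·√3/2 = 8.799
(b) Area = (√3/4)·s² = (√3/4)·10.16² = (√3/4)·103.226 = 44.7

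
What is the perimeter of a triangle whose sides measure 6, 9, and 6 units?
Perimeter = sum of all sides
Perimeter = 6 + 9 + 6
Perimeter = 21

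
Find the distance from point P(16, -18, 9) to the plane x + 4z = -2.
d = |1(16) + 0(-18) + 4(9) - (-2)| / √(1² + 0² + 4²) = 54/√17 = 13.1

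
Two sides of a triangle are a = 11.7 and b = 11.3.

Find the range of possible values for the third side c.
By the triangle inequality: |a - b| < c < a + b
|11.7 - 11.3| < c < 11.7 + 11.3
0.4 < c < 23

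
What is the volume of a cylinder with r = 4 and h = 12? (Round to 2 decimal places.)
Volume = pi * r² * h
Volume = pi * 4² * 12
Volume = pi * 16 * 12
Volume = pi * 192
Volume = 603.19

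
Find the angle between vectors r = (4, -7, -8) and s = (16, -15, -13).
r·s = 273, |r|² = 129, |s|² = 650
cos θ = 273/√83850 ≈ 0.9428
θ ≈ 19.48°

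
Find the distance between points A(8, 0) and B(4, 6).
Using the distance formula: d = sqrt((x₂-x₁)² + (y₂-y₁)²)
dx = 4 - 8 = -4
dy = 6 - 0 = 6
d = sqrt((-4)² + 6²) = sqrt(16 + 36) = sqrt(52) = 7.21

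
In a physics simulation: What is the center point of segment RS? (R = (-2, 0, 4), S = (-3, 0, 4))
Midpoint = ((-2-3)/2, (0+0)/2, (4+4)/2) = (-2.5, 0, 4)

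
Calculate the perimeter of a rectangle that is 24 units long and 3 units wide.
Perimeter = 2 * (length + width)
Perimeter = 2 * (24 + 3)
Perimeter = 2 * 27
Perimeter = 54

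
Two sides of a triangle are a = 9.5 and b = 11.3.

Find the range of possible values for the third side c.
By the triangle inequality: |a - b| < c < a + b
|9.5 - 11.3| < c < 9.5 + 11.3
1.8 < c < 20.8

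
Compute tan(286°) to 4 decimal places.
tan(286 degrees) = -3.4874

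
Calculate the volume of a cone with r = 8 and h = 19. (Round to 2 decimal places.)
Volume = (1/3) * pi * r² * h
Volume = (1/3) * pi * 8² * 19
Volume = (1/3) * pi * 64 * 19
Volume = (1/3) * pi * 1216
Volume = 1273.39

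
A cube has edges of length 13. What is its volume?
Volume = s³
Volume = 13³
Volume = 2197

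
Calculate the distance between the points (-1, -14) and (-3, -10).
Using the distance formula: d = sqrt((x₂-x₁)² + (y₂-y₁)²)
dx = (-3) - (-1) = -2
dy = (-10) - (-14) = 4
d = sqrt((-2)² + 4²) = sqrt(4 + 16) = sqrt(20) = 4.47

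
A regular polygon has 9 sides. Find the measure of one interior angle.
Interior angle of a regular n-gon = (n-2)*180/n
Interior angle = (9-2)*180/9
Interior angle = 7*180/9
Interior angle = 1260/9
Interior angle = 140 degrees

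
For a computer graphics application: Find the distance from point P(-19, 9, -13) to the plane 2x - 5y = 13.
d = |2(-19) + (-5)(9) + 0(-13) - (13)| / √(2² + (-5)² + 0²) = 96/√29 = 17.83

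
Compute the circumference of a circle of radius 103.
Circumference = 2 * pi * r
Circumference = 2 * pi * 103
Circumference = 647.17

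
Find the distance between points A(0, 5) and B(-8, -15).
Using the distance formula: d = sqrt((x₂-x₁)² + (y₂-y₁)²)
dx = (-8) - 0 = -8
dy = (-15) - 5 = -20
d = sqrt((-8)² + (-20)²) = sqrt(64 + 400) = sqrt(464) = 21.54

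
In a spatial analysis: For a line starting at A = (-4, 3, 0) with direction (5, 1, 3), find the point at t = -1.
P(-1) = (-4 + 5(-1), 3 + 1(-1), 0 + 3(-1)) = (-9, 2, -3)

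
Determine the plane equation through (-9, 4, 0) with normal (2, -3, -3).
d = n·P = (2)(-9) + (-3)(4) + (-3)(0) = -30
Plane: 2x - 3y - 3z = -30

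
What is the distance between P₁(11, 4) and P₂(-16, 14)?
Using the distance formula: d = sqrt((x₂-x₁)² + (y₂-y₁)²)
dx = (-16) - 11 = -27
dy = 14 - 4 = 10
d = sqrt((-27)² + 10²) = sqrt(729 + 100) = sqrt(829) = 28.79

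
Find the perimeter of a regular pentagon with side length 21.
Perimeter = number of sides * side length
Perimeter = 5 * 21
Perimeter = 105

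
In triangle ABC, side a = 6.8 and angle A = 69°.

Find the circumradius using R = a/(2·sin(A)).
R = a/(2·sin(A)) = 6.8/(2·sin(69°))
R = 6.8/(2·0.933580) = 6.8/1.867161 = 3.642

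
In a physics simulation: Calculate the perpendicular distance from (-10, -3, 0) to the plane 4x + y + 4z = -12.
d = |4(-10) + 1(-3) + 4(0) - (-12)| / √(4² + 1² + 4²) = 31/√33 = 5.396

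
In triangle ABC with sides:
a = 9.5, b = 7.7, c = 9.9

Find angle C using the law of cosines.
cos(C) = (a² + b² - c²)/(2ab)
cos(C) = (9.5² + 7.7² - 9.9²)/(2·9.5·7.7) = 51.53/146.3 = 0.352221
C = arccos(0.352221) = 69.38°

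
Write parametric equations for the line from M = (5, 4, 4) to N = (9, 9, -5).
Direction vector d = N - M = (4, 5, -9)
x = 5 + 4t, y = 4 + 5t, z = 4 - 9t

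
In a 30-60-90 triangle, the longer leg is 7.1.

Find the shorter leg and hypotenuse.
In a 30-60-90 triangle, sides are in ratio 1 : √3 : 2.
Long leg = short leg·√3  →  short leg = 7.1/√3 = 4.099
Hypotenuse = 2·(short leg) = 2·7.1/√3 = 8.198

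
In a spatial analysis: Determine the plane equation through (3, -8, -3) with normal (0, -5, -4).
d = n·P = (0)(3) + (-5)(-8) + (-4)(-3) = 52
Plane: -5y - 4z = 52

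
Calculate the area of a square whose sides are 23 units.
Area = s²
Area = 23²
Area = 529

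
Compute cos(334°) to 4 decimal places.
cos(334 degrees) = 0.8988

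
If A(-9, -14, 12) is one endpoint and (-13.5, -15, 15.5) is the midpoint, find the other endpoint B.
B = (2×(-13.5) - (-9), 2×(-15) - (-14), 2×15.5 - 12) = (-18, -16, 19)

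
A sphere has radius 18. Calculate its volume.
Volume = (4/3) * pi * r³
Volume = (4/3) * pi * 18³
Volume = (4/3) * pi * 5832
Volume = 24429.02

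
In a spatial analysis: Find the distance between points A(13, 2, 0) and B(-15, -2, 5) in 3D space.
d = √[(-28)² + (-4)² + (5)²] = √825 = 28.72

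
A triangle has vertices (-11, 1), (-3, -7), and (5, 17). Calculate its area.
Using the coordinate formula: Area = (1/2)|x₁(y₂-y₃) + x₂(y₃-y₁) + x₃(y₁-y₂)|
Area = (1/2)|(-11)((-7)-17) + (-3)(17-1) + 5(1-(-7))|
Area = (1/2)|(-11)*(-24) + (-3)*16 + 5*8|
Area = (1/2)|264 + (-48) + 40|
Area = (1/2)*256 = 128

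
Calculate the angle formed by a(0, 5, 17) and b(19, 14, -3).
a·b = 19, |a|² = 314, |b|² = 566
cos θ = 19/√177724 ≈ 0.04507
θ ≈ 87.42°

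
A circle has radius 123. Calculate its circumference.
Circumference = 2 * pi * r
Circumference = 2 * pi * 123
Circumference = 772.83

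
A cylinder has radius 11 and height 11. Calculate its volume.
Volume = pi * r² * h
Volume = pi * 11² * 11
Volume = pi * 121 * 11
Volume = pi * 1331
Volume = 4181.46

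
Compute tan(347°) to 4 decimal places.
tan(347 degrees) = -0.2309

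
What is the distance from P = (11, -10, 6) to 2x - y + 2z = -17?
d = |2(11) + (-1)(-10) + 2(6) - (-17)| / √(2² + (-1)² + 2²) = 61/√9 = 20.33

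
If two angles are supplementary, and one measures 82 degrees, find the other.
Supplementary angles sum to 180 degrees.
Other angle = 180 - 82
Other angle = 98 degrees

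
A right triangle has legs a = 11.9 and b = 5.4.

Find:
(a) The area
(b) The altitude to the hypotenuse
(a) Area = ½ab = ½·11.9·5.4 = 32.13
(b) Hypotenuse c = √(11.9² + 5.4²) = √170.77 = 13.0679
    Area = ½·c·h_c  →  h_c = 2·Area/c = 2·32.13/13.0679 = 4.917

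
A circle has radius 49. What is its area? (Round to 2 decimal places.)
Area = pi * r²
Area = pi * 49²
Area = pi * 2401
Area = 7542.96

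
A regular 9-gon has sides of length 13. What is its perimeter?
Perimeter = number of sides * side length
Perimeter = 9 * 13
Perimeter = 117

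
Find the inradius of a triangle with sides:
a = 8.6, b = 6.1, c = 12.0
s = (a+b+c)/2 = (8.6+6.1+12.0)/2 = 13.35
Area = √(s(s-a)(s-b)(s-c)) = √(13.35·4.75·7.25·1.35) = 24.9128
r = Area/s = 24.9128/13.35 = 1.866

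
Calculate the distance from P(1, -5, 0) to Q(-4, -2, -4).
d = √[(-5)² + (3)² + (-4)²] = √50 = 7.071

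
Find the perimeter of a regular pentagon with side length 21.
Perimeter = number of sides * side length
Perimeter = 5 * 21
Perimeter = 105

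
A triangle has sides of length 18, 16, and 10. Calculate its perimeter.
Perimeter = sum of all sides
Perimeter = 18 + 16 + 10
Perimeter = 44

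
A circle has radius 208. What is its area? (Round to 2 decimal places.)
Area = pi * r²
Area = pi * 208²
Area = pi * 43264
Area = 135917.86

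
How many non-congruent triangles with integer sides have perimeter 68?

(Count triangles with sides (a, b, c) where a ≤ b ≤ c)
With a ≤ b ≤ c and a + b + c = 68, the triangle inequality a + b > c gives c < 68/2, so c ≤ 33.
Iterate a from 1 to ⌊p/3⌋ = 22; for each a, b ranges from a to ⌊(p−a)/2⌋ with c = p − a − b, keeping only c ≥ b.
Triples: (2, 33, 33), (3, 32, 33), (4, 31, 33), …
Count = 96 triangles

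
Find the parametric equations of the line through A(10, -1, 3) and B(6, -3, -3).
Direction vector d = B - A = (-4, -2, -6)
x = 10 - 4t, y = -1 - 2t, z = 3 - 6t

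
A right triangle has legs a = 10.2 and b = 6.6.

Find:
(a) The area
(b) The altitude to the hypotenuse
(a) Area = ½ab = ½·10.2·6.6 = 33.66
(b) Hypotenuse c = √(10.2² + 6.6²) = √147.6 = 12.1491
    Area = ½·c·h_c  →  h_c = 2·Area/c = 2·33.66/12.1491 = 5.541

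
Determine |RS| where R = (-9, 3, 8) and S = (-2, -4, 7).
d = √[(7)² + (-7)² + (-1)²] = √99 = 9.95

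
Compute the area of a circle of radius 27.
Area = pi * r²
Area = pi * 27²
Area = pi * 729
Area = 2290.22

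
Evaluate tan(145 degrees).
tan(145 degrees) = -0.7002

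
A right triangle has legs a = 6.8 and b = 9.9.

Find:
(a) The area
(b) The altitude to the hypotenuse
(a) Area = ½ab = ½·6.8·9.9 = 33.66
(b) Hypotenuse c = √(6.8² + 9.9²) = √144.25 = 12.0104
    Area = ½·c·h_c  →  h_c = 2·Area/c = 2·33.66/12.0104 = 5.605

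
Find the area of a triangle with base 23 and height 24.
Area = (1/2) * base * height
Area = (1/2) * 23 * 24
Area = 276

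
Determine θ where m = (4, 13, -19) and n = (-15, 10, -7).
m·n = 203, |m|² = 546, |n|² = 374
cos θ = 203/√204204 ≈ 0.4492
θ ≈ 63.31°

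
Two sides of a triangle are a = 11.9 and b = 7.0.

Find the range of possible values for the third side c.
By the triangle inequality: |a - b| < c < a + b
|11.9 - 7.0| < c < 11.9 + 7.0
4.9 < c < 18.9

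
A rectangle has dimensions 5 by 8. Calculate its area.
Area = length * width
Area = 5 * 8
Area = 40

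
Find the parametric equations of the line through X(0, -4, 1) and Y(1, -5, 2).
Direction vector d = Y - X = (1, -1, 1)
x = 0 + t, y = -4 - t, z = 1 + t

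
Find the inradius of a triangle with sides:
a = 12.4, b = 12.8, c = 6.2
s = (a+b+c)/2 = (12.4+12.8+6.2)/2 = 15.7
Area = √(s(s-a)(s-b)(s-c)) = √(15.7·3.3·2.9·9.5) = 37.7805
r = Area/s = 37.7805/15.7 = 2.406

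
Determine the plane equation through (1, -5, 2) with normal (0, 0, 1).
d = n·P = (0)(1) + (0)(-5) + (1)(2) = 2
Plane: z = 2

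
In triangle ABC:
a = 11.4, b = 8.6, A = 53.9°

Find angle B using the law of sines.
sin(B)/b = sin(A)/a
sin(B) = b·sin(A)/a = 8.6·sin(53.9°)/11.4 = 0.609536
B = arcsin(0.609536) = 37.56°  (b ≤ a, so B ≤ A and the acute solution is unique)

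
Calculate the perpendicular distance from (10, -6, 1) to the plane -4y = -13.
d = |0(10) + (-4)(-6) + 0(1) - (-13)| / √(0² + (-4)² + 0²) = 37/√16 = 9.25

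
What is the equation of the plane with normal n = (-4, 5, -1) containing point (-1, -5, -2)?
d = n·P = (-4)(-1) + (5)(-5) + (-1)(-2) = -19
Plane: -4x + 5y - z = -19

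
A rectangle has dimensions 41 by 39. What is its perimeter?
Perimeter = 2 * (length + width)
Perimeter = 2 * (41 + 39)
Perimeter = 2 * 80
Perimeter = 160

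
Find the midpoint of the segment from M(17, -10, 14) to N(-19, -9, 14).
Midpoint = ((17-19)/2, (-10-9)/2, (14+14)/2) = (-1, -9.5, 14)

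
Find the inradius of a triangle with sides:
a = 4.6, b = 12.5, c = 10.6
s = (a+b+c)/2 = (4.6+12.5+10.6)/2 = 13.85
Area = √(s(s-a)(s-b)(s-c)) = √(13.85·9.25·1.35·3.25) = 23.7085
r = Area/s = 23.7085/13.85 = 1.712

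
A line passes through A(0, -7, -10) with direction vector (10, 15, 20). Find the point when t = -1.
P(-1) = (0 + 10(-1), -7 + 15(-1), -10 + 20(-1)) = (-10, -22, -30)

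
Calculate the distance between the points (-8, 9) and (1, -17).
Using the distance formula: d = sqrt((x₂-x₁)² + (y₂-y₁)²)
dx = 1 - (-8) = 9
dy = (-17) - 9 = -26
d = sqrt(9² + (-26)²) = sqrt(81 + 676) = sqrt(757) = 27.51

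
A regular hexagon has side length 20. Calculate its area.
For a regular 6-gon with side length s = 20:
Apothem a = s / (2*tan(pi/6)) = 20 / (2*tan(pi/6)) ≈ 17.3205
Perimeter P = 6 * 20 = 120
Area = (1/2) * P * a = (1/2) * 120 * 17.3205 = 1039.23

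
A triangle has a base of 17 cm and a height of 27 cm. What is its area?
Area = (1/2) * base * height
Area = (1/2) * 17 * 27
Area = 229.50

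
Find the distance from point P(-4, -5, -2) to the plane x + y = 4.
d = |1(-4) + 1(-5) + 0(-2) - (4)| / √(1² + 1² + 0²) = 13/√2 = 9.192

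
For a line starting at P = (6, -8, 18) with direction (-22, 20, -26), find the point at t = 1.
P(1) = (6 + (-22)(1), -8 + 20(1), 18 + (-26)(1)) = (-16, 12, -8)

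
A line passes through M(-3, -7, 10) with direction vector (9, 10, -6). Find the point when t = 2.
P(2) = (-3 + 9(2), -7 + 10(2), 10 + (-6)(2)) = (15, 13, -2)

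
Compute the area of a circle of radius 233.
Area = pi * r²
Area = pi * 233²
Area = pi * 54289
Area = 170553.92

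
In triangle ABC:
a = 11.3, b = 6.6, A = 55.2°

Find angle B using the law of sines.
sin(B)/b = sin(A)/a
sin(B) = b·sin(A)/a = 6.6·sin(55.2°)/11.3 = 0.479609
B = arcsin(0.479609) = 28.66°  (b ≤ a, so B ≤ A and the acute solution is unique)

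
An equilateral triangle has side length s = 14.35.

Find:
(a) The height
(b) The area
(a) Height h = s·√3/2 = 14.35·√3/2 = 12.43
(b) Area = (√3/4)·s² = (√3/4)·14.35² = (√3/4)·205.922 = 89.17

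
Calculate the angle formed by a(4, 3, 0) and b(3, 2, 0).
a·b = 18, |a|² = 25, |b|² = 13
cos θ = 18/√325 ≈ 0.9985
θ ≈ 3.18°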